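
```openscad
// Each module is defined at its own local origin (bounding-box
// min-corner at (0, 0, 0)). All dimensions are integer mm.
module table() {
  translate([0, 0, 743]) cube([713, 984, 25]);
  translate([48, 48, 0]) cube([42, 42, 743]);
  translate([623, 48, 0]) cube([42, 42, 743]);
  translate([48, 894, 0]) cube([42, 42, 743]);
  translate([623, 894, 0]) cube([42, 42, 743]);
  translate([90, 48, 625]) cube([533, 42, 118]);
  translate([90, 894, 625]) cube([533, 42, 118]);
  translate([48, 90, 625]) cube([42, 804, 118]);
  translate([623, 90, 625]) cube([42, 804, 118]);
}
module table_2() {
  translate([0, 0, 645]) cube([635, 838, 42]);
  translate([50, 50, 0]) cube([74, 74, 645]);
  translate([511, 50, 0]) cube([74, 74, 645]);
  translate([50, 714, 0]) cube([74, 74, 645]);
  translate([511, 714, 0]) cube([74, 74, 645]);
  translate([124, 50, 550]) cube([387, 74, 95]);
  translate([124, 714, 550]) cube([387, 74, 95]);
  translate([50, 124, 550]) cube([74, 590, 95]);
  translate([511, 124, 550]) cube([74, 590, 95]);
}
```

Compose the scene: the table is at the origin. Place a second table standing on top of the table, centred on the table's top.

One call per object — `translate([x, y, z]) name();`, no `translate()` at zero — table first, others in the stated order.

table();
translate([39, 73, 768]) table_2();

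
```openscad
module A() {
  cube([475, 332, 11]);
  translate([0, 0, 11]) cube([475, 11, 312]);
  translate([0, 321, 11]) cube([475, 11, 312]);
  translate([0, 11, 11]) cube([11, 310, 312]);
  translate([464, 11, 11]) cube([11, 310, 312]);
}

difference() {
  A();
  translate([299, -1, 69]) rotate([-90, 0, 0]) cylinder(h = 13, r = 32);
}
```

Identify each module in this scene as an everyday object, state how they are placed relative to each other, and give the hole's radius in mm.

A is an open box. The open box has a circular hole through its front wall. The hole's radius is 32 mm.

The subtracted cylinder has r = 32 mm.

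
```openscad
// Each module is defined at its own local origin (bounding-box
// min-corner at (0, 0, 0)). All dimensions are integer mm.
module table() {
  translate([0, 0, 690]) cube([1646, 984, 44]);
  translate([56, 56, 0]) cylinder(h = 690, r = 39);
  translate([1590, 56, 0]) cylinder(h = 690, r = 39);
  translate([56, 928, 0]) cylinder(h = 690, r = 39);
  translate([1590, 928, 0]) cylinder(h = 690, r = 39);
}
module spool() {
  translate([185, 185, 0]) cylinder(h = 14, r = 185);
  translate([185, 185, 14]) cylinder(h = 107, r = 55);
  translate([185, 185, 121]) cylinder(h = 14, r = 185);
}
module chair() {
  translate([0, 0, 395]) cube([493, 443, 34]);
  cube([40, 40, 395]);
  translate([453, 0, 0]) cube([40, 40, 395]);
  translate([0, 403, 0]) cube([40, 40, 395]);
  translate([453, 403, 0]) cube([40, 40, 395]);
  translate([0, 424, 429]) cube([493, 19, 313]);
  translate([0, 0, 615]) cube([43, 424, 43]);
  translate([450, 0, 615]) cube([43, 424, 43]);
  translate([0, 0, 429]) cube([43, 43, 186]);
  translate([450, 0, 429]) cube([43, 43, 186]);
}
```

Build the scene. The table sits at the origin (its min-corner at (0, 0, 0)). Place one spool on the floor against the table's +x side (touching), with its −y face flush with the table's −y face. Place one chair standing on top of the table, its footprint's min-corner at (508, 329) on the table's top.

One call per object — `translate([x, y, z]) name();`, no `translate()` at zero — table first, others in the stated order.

table();
translate([1646, 0, 0]) spool();
translate([508, 329, 734]) chair();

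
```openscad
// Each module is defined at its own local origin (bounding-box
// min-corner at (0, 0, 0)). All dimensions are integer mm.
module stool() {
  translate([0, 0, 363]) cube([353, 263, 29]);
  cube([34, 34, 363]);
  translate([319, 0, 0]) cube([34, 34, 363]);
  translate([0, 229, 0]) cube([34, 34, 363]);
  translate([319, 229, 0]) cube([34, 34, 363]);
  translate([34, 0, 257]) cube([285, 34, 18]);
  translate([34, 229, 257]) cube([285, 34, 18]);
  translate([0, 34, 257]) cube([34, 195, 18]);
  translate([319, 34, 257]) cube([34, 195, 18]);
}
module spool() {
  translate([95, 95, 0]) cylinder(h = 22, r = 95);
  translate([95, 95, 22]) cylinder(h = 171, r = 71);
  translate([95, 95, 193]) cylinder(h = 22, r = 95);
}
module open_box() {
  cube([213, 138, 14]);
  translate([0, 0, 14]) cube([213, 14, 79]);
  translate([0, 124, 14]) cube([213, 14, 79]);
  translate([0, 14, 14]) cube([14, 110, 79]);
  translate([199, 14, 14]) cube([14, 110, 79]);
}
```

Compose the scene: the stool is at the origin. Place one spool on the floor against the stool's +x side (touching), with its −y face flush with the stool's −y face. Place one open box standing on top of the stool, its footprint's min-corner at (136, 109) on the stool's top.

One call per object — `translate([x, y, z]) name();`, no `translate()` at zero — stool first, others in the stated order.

stool();
translate([353, 0, 0]) spool();
translate([136, 109, 392]) open_box();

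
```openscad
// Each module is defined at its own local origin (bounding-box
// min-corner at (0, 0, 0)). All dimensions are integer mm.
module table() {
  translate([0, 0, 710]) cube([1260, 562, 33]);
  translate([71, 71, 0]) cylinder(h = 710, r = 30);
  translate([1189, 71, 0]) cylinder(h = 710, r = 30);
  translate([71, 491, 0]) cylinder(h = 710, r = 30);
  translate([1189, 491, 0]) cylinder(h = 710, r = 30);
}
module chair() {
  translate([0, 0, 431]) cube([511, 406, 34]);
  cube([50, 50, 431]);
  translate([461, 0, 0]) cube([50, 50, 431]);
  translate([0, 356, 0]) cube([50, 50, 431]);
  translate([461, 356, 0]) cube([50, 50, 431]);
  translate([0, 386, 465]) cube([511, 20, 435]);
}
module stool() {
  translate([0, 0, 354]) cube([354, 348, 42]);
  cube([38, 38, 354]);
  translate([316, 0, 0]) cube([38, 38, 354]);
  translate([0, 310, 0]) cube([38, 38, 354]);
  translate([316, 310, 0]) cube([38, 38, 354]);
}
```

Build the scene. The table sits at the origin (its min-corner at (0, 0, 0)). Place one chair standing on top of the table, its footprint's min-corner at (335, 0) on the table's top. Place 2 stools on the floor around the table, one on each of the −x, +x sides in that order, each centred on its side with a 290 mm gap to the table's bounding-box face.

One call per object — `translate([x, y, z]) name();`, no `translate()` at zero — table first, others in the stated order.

table();
translate([335, 0, 743]) chair();
translate([-644, 107, 0]) stool();
translate([1550, 107, 0]) stool();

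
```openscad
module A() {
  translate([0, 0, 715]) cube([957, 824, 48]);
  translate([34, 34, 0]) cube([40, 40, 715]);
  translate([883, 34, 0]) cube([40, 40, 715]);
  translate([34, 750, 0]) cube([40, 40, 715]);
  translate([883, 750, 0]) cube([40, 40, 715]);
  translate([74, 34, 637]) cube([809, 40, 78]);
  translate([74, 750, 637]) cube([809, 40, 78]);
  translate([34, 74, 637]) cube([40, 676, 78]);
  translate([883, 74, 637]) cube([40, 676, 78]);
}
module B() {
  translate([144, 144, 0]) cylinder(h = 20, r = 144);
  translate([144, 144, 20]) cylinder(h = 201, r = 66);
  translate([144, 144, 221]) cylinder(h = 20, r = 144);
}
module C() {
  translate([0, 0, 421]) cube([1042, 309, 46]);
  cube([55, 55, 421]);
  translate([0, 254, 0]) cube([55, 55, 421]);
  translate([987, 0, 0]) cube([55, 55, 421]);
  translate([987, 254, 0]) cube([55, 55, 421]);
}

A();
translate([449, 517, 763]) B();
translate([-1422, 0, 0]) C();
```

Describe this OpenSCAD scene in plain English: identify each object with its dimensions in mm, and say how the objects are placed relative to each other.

A is a table with a 957×824 mm rectangular top, 48 mm thick, top surface at z = 763 mm, supported by four 40×40 mm square legs, each inset 34 mm from the nearest pair of top edges, running from the floor. Four apron rails, 40 mm thick and 78 mm tall, run between adjacent legs with their top edges flush with the underside of the top and their outer faces flush with the legs' outer faces.

B is a spool: two coaxial disc flanges of radius 144 mm and thickness 20 mm, joined by a core cylinder of radius 66 mm and height 201 mm. The lower flange rests on z = 0 and the three cylinders share a vertical axis.

C is a long wooden bench with a 1042 mm (x) × 309 mm (y) seat, 46 mm thick, its top surface 467 mm above the floor. Four 55 mm square legs at the seat corners, flush with the edges, run from z = 0 to the seat underside.

The spool is on top of the table. The bench is on the floor beside the table on its −x side.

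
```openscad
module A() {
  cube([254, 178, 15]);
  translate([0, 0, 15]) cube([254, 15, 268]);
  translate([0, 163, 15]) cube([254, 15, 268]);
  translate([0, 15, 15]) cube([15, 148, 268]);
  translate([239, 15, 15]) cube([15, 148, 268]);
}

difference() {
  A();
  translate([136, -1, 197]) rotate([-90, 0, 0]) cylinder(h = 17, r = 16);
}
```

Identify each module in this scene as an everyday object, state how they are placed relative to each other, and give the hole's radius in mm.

A is an open box. The open box has a circular hole through its front wall. The hole's radius is 16 mm.

The subtracted cylinder has r = 16 mm.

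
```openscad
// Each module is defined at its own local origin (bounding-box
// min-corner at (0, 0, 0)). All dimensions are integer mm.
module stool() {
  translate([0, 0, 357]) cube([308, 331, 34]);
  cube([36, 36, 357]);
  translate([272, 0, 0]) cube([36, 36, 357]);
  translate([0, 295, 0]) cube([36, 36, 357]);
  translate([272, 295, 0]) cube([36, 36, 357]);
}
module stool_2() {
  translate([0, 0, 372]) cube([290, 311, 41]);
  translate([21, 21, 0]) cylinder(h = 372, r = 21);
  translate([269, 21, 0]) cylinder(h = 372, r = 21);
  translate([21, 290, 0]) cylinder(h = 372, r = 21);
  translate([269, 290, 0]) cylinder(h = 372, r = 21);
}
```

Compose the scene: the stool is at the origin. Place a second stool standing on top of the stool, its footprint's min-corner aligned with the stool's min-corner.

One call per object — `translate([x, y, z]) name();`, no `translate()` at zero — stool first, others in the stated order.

stool();
translate([0, 0, 391]) stool_2();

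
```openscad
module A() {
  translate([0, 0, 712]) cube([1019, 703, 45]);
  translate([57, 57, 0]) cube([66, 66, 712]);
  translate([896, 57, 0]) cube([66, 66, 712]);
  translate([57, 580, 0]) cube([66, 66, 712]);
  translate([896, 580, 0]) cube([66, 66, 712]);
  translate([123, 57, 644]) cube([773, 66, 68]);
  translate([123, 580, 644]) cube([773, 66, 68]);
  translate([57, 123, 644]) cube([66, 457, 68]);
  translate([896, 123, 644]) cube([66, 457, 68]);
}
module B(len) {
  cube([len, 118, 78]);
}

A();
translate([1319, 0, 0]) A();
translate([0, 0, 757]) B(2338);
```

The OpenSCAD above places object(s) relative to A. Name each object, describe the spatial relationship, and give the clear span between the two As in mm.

A is a table. B is a beam. A beam spans the tops of two tables. The clear span between the two tables is 300 mm.

Second table starts at x = 1319; first ends at x = 1019; clear span = 1319 − 1019 = 300 mm.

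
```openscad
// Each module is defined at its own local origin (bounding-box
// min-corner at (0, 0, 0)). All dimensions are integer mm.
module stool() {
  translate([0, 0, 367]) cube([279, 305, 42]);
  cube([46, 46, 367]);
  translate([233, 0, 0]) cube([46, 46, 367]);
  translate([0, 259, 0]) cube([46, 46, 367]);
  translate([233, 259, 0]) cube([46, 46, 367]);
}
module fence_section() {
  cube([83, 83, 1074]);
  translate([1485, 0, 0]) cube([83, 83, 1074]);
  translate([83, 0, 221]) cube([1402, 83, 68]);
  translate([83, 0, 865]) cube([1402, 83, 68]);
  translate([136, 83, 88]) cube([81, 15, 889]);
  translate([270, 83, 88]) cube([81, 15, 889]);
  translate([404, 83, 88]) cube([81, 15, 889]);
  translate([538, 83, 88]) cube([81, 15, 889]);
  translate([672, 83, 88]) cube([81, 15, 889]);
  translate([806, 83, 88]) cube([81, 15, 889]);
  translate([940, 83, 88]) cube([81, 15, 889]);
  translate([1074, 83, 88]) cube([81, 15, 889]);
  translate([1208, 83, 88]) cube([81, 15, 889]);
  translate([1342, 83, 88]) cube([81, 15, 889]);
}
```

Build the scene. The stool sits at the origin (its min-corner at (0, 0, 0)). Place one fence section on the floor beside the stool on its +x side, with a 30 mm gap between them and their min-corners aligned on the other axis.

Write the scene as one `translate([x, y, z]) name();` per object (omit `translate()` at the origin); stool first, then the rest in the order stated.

stool();
translate([309, 0, 0]) fence_section();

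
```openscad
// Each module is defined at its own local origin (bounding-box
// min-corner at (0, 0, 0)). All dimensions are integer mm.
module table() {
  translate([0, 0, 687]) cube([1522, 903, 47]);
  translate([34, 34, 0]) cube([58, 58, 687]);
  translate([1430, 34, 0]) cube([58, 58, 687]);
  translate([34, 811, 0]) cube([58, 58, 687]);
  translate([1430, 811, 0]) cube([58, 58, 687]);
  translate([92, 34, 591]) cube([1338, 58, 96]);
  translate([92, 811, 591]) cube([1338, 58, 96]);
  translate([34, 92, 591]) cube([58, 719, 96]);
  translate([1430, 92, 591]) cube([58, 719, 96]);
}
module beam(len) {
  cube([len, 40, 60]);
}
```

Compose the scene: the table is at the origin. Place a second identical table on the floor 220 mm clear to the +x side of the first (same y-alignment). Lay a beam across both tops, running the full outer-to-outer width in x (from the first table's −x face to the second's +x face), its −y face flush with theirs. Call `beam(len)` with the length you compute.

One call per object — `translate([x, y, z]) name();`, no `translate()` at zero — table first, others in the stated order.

table();
translate([1742, 0, 0]) table();
translate([0, 0, 734]) beam(3264);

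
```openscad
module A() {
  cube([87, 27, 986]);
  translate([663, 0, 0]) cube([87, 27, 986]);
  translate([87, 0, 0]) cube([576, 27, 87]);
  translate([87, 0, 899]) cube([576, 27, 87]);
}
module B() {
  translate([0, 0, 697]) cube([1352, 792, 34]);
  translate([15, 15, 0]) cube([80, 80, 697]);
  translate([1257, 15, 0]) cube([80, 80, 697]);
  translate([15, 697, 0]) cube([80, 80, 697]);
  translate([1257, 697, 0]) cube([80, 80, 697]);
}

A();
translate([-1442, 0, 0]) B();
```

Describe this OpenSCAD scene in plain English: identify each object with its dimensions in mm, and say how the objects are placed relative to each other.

A is a picture frame with a 576×812 mm rectangular opening (x by z) and a uniform 87 mm border on every side. Frame depth is 27 mm along y. It is built from two vertical stiles running the full outside height and two horizontal rails spanning the gap between the stiles.

B is a table with a 1352×792 mm rectangular top, 34 mm thick, top surface at z = 731 mm, supported by four 80×80 mm square legs, each inset 15 mm from the nearest pair of top edges, running from the floor.

The table is on the floor beside the picture frame on its −x side.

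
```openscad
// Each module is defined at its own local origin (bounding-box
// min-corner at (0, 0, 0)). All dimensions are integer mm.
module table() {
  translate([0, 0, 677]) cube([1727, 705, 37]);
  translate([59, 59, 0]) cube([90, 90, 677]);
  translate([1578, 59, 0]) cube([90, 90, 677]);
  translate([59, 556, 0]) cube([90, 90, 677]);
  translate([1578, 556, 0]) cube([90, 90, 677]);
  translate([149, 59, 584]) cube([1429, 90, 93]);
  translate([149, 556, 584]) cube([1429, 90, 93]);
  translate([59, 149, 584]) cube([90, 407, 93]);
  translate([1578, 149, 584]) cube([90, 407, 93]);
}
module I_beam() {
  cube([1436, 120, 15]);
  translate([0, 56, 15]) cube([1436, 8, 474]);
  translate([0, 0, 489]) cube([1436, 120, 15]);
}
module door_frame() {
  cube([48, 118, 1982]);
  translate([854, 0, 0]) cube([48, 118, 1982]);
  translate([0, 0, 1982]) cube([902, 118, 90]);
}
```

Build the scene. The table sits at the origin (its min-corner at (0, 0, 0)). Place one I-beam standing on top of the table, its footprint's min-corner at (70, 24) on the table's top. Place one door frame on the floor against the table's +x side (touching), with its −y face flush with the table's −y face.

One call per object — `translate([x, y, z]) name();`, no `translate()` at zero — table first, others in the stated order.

table();
translate([70, 24, 714]) I_beam();
translate([1727, 0, 0]) door_frame();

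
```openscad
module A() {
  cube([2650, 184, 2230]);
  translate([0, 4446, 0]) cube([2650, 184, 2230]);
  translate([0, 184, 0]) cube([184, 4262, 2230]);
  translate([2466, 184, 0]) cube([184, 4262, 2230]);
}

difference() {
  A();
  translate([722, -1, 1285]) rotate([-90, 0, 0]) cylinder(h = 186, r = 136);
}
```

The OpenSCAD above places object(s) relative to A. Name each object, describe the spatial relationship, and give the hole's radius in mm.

A is a house frame. The house frame has a circular hole through its front wall. The hole's radius is 136 mm.

The subtracted cylinder has r = 136 mm.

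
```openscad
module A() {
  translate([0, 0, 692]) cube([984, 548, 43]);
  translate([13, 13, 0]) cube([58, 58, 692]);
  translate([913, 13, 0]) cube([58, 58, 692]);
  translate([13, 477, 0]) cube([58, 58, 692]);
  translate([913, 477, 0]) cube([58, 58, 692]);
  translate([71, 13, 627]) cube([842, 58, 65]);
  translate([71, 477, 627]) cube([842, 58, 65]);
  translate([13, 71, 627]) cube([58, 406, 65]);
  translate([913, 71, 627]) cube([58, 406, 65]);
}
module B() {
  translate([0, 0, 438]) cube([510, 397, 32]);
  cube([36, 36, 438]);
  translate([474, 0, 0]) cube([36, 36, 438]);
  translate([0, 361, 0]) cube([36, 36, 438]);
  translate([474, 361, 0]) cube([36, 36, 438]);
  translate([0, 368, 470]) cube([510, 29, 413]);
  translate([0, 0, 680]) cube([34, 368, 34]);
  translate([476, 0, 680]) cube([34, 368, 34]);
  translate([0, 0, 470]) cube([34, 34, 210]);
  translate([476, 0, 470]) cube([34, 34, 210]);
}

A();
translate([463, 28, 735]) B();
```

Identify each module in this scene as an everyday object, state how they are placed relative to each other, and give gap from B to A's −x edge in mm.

The chair's min-x is at 463; the table's min-x is 0; gap = 463 mm.

A is a table. B is a chair. The chair is on top of the table. The gap from the chair to the table's −x edge is 463 mm.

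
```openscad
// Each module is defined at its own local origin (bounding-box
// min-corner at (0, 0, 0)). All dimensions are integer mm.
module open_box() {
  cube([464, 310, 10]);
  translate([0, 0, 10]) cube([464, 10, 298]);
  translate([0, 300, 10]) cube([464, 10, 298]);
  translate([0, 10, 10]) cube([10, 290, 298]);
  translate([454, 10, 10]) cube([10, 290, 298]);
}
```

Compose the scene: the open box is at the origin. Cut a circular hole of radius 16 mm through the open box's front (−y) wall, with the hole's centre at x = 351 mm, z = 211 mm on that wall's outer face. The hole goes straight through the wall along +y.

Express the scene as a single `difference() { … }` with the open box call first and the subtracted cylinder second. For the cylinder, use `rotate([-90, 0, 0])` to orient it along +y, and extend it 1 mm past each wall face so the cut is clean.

difference() {
  open_box();
  translate([351, -1, 211]) rotate([-90, 0, 0]) cylinder(h = 12, r = 16);
}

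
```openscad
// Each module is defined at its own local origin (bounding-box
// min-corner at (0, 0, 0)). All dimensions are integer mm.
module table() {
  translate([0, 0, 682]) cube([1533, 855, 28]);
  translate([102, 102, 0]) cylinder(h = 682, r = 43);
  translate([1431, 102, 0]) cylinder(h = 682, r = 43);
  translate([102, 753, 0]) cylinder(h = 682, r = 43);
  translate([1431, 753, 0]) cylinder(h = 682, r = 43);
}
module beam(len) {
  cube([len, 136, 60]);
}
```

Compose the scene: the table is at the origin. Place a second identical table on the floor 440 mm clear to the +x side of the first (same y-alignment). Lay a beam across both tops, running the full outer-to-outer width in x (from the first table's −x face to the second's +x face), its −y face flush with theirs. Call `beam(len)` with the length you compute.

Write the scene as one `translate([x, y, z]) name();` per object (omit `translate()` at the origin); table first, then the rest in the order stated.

table();
translate([1973, 0, 0]) table();
translate([0, 0, 710]) beam(3506);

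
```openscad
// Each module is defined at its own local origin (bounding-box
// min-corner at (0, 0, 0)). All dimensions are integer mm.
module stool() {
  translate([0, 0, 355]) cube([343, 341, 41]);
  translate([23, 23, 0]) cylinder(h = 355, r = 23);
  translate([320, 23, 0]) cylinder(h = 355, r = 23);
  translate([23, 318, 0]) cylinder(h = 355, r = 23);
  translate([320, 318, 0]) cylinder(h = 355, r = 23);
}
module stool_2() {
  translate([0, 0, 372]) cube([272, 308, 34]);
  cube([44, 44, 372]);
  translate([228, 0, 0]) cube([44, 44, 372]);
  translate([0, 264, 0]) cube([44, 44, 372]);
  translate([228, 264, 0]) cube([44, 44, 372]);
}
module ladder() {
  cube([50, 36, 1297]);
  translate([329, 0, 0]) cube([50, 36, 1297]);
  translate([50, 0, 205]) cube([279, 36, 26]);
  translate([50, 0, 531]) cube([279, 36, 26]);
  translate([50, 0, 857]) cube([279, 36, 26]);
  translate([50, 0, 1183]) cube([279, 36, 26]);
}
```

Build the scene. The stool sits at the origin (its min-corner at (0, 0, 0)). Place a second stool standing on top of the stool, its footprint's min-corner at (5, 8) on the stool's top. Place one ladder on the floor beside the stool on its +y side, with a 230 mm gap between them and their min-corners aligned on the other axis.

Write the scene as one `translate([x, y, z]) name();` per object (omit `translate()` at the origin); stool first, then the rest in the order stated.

stool();
translate([5, 8, 396]) stool_2();
translate([0, 571, 0]) ladder();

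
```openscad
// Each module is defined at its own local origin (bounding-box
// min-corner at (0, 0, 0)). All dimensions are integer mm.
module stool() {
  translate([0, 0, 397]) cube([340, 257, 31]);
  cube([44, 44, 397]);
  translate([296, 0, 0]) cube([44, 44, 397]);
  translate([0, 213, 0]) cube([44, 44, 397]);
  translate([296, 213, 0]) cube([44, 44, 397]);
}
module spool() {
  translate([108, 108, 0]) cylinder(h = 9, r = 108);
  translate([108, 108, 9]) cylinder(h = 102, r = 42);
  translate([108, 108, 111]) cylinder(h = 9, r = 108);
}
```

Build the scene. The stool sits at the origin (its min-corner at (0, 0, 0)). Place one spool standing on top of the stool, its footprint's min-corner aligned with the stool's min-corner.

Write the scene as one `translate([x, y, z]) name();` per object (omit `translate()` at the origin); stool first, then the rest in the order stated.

stool();
translate([0, 0, 428]) spool();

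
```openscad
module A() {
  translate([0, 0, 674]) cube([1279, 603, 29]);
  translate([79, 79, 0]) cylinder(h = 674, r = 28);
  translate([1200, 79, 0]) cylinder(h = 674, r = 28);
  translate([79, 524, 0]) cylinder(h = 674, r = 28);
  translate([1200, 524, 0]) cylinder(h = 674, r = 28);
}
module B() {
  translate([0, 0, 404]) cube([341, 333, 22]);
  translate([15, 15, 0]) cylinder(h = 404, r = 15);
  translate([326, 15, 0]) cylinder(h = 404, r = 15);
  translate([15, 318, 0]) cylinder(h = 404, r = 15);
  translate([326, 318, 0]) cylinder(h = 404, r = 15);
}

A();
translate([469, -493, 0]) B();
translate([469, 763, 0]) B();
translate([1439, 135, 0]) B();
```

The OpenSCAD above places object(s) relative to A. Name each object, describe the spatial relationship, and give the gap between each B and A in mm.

Each stool's nearest face is 160 mm from the table's bounding box.

A is a table. B is a stool. Three stools sit around the table at the −y, +y, +x sides. The gap between each stool and the table is 160 mm.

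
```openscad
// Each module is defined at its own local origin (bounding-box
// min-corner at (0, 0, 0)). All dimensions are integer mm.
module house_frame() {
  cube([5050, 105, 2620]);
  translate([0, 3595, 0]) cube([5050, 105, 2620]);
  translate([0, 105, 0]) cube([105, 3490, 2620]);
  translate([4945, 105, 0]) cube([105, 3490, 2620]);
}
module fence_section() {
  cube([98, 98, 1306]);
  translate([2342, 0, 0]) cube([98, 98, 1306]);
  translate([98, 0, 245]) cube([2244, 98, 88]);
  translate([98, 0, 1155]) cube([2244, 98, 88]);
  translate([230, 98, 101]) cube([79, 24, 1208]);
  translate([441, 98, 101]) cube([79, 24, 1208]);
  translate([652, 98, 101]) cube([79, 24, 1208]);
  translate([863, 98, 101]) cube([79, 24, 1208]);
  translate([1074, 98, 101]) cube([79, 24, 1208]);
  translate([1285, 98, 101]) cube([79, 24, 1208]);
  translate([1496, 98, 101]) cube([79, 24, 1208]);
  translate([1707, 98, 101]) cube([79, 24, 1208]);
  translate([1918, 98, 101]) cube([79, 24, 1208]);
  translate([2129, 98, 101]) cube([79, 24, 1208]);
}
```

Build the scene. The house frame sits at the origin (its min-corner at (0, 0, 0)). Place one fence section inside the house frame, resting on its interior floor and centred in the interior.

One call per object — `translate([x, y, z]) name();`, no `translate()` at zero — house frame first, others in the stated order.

house_frame();
translate([1305, 1789, 0]) fence_section();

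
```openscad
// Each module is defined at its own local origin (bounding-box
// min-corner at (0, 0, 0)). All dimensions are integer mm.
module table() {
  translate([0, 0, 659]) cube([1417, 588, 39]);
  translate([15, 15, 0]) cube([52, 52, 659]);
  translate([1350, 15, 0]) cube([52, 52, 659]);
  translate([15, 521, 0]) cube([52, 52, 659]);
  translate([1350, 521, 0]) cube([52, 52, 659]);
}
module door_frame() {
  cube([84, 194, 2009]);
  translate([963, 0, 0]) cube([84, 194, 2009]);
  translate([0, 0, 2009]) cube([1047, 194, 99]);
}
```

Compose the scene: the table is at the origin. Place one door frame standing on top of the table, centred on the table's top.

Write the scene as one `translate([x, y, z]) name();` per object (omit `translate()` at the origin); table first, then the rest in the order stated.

table();
translate([185, 197, 698]) door_frame();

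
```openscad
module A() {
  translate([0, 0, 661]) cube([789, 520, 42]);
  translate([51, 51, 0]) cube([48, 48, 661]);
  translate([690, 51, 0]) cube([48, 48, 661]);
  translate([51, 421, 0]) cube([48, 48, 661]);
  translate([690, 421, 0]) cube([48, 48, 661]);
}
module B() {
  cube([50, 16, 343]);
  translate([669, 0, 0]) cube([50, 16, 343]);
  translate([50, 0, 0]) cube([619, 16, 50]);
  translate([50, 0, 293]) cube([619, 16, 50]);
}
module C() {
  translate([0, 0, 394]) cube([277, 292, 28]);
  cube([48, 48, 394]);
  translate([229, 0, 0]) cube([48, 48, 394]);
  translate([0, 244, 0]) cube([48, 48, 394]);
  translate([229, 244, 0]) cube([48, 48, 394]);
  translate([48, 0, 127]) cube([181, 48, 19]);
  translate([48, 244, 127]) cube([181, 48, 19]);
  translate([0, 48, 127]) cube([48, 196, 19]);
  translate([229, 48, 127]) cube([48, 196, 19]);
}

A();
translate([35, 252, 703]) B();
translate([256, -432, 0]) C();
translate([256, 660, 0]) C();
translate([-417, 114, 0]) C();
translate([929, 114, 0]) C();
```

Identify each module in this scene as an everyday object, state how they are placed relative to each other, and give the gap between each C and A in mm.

A is a table. B is a picture frame. C is a stool. The picture frame is on top of the table, centred. Four stools sit around the table at the −y, +y, −x, +x sides. The gap between each stool and the table is 140 mm.

Each stool's nearest face is 140 mm from the table's bounding box.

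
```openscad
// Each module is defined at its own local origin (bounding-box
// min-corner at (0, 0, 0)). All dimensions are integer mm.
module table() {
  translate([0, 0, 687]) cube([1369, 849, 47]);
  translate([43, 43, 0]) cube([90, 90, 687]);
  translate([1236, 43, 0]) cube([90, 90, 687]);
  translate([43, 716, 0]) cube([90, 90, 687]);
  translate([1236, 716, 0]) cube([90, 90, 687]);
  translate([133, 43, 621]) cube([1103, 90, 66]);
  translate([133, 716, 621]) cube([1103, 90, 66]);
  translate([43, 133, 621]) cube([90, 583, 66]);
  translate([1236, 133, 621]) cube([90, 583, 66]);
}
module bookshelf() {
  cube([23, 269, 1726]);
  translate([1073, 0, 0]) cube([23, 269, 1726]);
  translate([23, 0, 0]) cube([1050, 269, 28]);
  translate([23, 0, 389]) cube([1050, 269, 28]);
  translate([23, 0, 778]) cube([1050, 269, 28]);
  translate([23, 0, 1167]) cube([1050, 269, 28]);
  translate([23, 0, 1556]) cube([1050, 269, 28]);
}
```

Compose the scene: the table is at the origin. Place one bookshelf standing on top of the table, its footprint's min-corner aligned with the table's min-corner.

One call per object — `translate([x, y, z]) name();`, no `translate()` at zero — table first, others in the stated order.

table();
translate([0, 0, 734]) bookshelf();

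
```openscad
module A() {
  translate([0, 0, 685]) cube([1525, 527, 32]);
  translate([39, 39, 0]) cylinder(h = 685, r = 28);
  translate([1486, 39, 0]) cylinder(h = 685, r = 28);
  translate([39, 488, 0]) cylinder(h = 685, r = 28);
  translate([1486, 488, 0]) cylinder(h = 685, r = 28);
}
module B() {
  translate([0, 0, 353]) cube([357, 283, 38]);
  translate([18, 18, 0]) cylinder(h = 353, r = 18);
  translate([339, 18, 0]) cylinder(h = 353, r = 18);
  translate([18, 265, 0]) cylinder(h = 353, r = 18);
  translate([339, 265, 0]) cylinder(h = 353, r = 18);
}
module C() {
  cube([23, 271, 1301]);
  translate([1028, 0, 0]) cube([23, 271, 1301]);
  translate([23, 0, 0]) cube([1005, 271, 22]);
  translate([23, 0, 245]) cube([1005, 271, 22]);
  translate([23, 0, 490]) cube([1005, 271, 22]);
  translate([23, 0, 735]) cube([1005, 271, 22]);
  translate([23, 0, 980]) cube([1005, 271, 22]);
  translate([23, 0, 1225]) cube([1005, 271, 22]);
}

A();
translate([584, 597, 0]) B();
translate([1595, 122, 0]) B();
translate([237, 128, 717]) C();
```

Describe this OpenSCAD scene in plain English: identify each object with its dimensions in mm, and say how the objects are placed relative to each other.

A is a rectangular dining table. The top is 1525×527×32 mm with its upper surface at z = 717 mm. It stands on four round legs of 56 mm diameter, each leg's bounding box inset 11 mm from the nearest pair of top edges, running from the floor to the underside of the top.

B is a simple wooden stool: a rectangular seat 357 mm (x) by 283 mm (y), 38 mm thick, top face at z = 391 mm, on four round legs, each 36 mm in diameter. The legs rest on z = 0, each leg's axis is inset half a diameter from the nearest pair of seat edges (so the leg's bounding box is flush with the corner).

C is a bookshelf 1051 mm wide overall, 271 mm deep and 1301 mm tall. The two sides are 23 mm thick vertical panels. 6 horizontal shelves of 22 mm thickness span between the inner faces of the sides; the lowest shelf sits on the floor and shelves are stacked with a clear vertical gap of 223 mm between each pair.

Two stools sit around the table at the +y, +x sides. The bookshelf is on top of the table, centred.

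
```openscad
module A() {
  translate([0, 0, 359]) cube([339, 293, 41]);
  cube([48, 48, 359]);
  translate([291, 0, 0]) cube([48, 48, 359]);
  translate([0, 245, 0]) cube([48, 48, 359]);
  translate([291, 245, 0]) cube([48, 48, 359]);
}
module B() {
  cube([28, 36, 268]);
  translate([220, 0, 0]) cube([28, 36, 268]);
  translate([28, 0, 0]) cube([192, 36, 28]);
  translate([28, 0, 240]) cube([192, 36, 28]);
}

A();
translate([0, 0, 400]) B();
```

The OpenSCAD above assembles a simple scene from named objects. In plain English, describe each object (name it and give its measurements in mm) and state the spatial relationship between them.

A is a four-legged stool. The seat is 339×293 mm, 41 mm thick, top at z = 400 mm. It stands on four square legs, each 48×48 mm in cross-section, from z = 0 to the seat underside, each flush with a corner of the seat.

B is a picture frame with a 192×212 mm rectangular opening (x by z) and a uniform 28 mm border on every side. Frame depth is 36 mm along y. It is built from two vertical stiles running the full outside height and two horizontal rails spanning the gap between the stiles.

The picture frame is on top of the stool.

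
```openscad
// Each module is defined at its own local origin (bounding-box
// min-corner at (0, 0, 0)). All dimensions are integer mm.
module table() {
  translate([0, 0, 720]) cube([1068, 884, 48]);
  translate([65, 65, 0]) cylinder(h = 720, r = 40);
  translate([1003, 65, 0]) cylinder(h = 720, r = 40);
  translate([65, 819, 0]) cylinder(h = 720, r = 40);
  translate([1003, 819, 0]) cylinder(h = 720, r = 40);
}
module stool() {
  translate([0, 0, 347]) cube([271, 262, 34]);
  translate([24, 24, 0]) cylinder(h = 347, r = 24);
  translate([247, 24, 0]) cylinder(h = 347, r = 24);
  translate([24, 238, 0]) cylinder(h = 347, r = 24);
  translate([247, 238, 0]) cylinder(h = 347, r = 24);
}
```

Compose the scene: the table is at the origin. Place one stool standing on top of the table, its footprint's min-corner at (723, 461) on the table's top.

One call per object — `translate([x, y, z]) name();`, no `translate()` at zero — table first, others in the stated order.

table();
translate([723, 461, 768]) stool();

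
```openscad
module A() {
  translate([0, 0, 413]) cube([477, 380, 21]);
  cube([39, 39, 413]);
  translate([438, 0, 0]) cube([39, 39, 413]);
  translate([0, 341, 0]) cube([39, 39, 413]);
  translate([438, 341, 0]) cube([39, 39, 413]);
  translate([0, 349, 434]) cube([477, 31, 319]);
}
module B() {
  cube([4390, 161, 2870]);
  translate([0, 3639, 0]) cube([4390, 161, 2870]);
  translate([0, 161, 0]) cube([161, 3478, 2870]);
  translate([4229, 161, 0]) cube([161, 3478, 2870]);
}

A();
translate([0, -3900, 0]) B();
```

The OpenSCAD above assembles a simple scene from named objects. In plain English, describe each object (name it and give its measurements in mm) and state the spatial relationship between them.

A is a chair: 477×380 mm seat, 21 mm thick, top at z = 434 mm, on four 39 mm square corner legs flush with the seat edges. A 31 mm thick backrest slab spans the full seat width, extending 319 mm above the seat top, its back face flush with the seat's +y edge.

B is the wall frame of a small rectangular building: four walls, each 2870 mm tall and 161 mm thick, enclosing a footprint 4390 mm (x) by 3800 mm (y) outside-to-outside, with no floor or roof. The front and back walls (the −y and +y sides) span the full width; the two side walls fit between them.

The house frame is on the floor beside the chair on its −y side.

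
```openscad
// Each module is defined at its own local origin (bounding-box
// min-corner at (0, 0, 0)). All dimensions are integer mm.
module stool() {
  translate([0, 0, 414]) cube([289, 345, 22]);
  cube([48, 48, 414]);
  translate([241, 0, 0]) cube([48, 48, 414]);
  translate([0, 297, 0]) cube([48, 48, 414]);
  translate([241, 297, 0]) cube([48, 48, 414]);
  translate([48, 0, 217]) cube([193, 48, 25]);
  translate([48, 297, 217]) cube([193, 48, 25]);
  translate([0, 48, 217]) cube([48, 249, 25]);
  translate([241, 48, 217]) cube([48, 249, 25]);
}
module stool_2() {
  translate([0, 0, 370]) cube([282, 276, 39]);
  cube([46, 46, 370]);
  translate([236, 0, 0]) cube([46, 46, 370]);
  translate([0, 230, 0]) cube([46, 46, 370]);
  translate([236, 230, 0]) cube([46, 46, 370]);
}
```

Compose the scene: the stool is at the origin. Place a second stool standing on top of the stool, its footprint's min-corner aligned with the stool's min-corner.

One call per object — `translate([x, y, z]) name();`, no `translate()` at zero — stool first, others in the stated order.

stool();
translate([0, 0, 436]) stool_2();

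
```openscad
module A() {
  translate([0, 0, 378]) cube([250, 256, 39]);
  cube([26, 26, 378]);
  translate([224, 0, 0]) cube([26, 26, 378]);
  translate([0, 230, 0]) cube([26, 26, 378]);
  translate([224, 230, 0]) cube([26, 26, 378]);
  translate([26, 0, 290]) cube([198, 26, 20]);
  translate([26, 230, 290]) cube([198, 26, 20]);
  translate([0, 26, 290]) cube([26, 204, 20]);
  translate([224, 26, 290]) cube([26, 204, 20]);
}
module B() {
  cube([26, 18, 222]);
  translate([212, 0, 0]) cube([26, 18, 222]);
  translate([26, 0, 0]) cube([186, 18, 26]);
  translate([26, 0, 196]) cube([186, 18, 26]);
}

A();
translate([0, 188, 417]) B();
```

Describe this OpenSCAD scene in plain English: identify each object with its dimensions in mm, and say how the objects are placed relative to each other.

A is a simple wooden stool: a rectangular seat 250 mm (x) by 256 mm (y), 39 mm thick, top face at z = 417 mm, on four square legs, each 26×26 mm in cross-section. The legs rest on z = 0, each flush with a corner of the seat. Four stretchers, 26 mm wide and 20 mm tall, connect adjacent legs with their undersides at z = 290 mm, each running between the inner faces of the legs it joins and aligned with the legs' outer faces on the other axis.

B is a rectangular picture frame lying in the x–z plane (depth along y). The opening is 186 mm wide (x) by 170 mm tall (z), surrounded by a border 26 mm wide on all four sides. The frame is 18 mm deep and is made of two full-height vertical stiles with two horizontal rails fitted between them.

The picture frame is on top of the stool.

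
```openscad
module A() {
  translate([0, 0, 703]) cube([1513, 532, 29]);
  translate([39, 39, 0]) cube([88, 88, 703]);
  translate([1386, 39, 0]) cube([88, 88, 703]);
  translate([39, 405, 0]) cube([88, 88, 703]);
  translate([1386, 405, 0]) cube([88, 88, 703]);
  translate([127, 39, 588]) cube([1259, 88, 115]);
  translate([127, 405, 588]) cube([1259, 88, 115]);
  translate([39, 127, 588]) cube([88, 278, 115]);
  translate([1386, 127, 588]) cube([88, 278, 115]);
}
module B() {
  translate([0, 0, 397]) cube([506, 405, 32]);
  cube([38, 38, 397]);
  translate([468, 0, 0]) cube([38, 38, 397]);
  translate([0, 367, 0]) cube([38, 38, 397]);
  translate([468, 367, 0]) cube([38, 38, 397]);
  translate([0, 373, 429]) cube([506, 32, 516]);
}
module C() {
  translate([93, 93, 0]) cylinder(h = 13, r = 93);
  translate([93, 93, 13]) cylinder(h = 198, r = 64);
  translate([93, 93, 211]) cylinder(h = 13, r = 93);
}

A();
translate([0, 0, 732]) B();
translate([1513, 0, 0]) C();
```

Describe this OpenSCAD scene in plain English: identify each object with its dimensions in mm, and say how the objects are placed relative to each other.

A is a rectangular dining table. The top is 1513×532×29 mm with its upper surface at z = 732 mm. It stands on four 88×88 mm square legs, each inset 39 mm from the nearest pair of top edges, running from the floor to the underside of the top. Four apron rails, 88 mm thick and 115 mm tall, run between adjacent legs with their top edges flush with the underside of the top and their outer faces flush with the legs' outer faces.

B is a chair: 506×405 mm seat, 32 mm thick, top at z = 429 mm, on four 38 mm square corner legs flush with the seat edges. A 32 mm thick backrest slab spans the full seat width, extending 516 mm above the seat top, its back face flush with the seat's +y edge.

C is a spool: two coaxial disc flanges of radius 93 mm and thickness 13 mm, joined by a core cylinder of radius 64 mm and height 198 mm. The lower flange rests on z = 0 and the three cylinders share a vertical axis.

The chair is on top of the table. The spool is against the table's +x side, with their −y faces flush.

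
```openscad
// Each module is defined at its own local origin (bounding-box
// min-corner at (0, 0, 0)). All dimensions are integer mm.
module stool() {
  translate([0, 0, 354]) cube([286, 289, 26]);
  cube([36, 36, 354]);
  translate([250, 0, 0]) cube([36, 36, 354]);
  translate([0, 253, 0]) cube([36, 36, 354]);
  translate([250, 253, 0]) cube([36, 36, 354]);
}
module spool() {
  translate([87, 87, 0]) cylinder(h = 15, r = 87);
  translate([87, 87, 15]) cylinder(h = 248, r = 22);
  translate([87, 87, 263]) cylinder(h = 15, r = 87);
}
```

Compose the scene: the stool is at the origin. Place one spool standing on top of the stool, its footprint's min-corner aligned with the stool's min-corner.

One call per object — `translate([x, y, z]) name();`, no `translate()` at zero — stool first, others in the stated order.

stool();
translate([0, 0, 380]) spool();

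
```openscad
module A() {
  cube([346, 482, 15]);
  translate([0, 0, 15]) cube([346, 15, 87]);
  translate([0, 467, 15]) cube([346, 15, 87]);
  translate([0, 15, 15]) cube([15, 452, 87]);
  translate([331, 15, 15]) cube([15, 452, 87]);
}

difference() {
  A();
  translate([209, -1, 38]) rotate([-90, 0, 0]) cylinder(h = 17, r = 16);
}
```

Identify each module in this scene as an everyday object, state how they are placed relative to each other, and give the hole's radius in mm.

A is an open box. The open box has a circular hole through its front wall. The hole's radius is 16 mm.

The subtracted cylinder has r = 16 mm.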